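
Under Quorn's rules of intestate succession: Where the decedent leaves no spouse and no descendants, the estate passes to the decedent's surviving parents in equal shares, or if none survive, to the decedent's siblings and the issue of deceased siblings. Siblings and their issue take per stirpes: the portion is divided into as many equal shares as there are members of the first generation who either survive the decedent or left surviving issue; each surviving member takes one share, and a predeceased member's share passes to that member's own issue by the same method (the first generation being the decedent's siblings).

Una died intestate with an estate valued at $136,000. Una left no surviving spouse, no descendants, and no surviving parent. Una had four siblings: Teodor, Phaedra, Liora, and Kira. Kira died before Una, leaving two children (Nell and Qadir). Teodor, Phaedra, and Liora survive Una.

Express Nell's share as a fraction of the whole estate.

The entire $136,000 passes to the siblings and their issue.
That amount ($136,000) is divided into 4 shares of $34,000: Teodor, Phaedra, and Liora each take $34,000; Kira's $34,000 share passes to Kira's issue.
Kira's share ($34,000) is divided into 2 shares of $17,000: Nell and Qadir each take $17,000.

Nell receives 1/8 of the estate.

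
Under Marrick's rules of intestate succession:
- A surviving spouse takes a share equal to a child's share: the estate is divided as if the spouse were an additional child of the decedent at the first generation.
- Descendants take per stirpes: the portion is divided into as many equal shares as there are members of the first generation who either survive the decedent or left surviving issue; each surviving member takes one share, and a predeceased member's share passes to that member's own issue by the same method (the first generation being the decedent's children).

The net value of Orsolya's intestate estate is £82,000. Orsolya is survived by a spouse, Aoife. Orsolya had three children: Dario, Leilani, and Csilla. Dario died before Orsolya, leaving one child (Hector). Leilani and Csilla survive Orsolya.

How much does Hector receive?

Hector receives £20,500.

The spouse counts as an additional share at the children's level, so there are 4 primary shares of £20,500. Aoife takes one such share (£20,500).
The children's combined portion (£61,500) is divided into 3 shares of £20,500: Leilani and Csilla each take £20,500; Dario's £20,500 share passes to Dario's issue.
Dario's share (£20,500) passes entirely to Hector.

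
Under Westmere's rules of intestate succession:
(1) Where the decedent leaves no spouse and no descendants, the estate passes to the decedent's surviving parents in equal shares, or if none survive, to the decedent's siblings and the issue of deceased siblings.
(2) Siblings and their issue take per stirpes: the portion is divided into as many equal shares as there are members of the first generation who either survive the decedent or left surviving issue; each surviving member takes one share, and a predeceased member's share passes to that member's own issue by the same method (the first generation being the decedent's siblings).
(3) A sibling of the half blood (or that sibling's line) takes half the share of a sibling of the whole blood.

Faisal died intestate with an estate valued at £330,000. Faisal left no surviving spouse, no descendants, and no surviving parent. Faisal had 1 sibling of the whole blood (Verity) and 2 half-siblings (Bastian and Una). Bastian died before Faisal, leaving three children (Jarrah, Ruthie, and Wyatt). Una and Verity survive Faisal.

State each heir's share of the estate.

The entire £330,000 passes to the siblings and their issue.
Counting each half-blood sibling's line as half a unit, there are 2 units in £330,000, so one unit is £165,000. Whole-blood lines (Verity) take £165,000 each; half-blood lines (Bastian and Una) take £82,500 each.
Bastian's share (£82,500) is divided into 3 shares of £27,500: Jarrah, Ruthie, and Wyatt each take £27,500.

Jarrah: £27,500; Ruthie: £27,500; Wyatt: £27,500; Una: £82,500; Verity: £165,000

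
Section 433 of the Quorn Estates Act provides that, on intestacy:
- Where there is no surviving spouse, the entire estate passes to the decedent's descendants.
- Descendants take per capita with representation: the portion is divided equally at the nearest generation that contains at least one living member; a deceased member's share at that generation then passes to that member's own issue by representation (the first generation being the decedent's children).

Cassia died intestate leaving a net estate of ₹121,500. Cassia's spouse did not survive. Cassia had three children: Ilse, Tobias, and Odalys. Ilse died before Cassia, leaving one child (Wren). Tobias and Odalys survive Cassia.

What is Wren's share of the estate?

Wren receives ₹40,500.

The entire ₹121,500 passes to the descendants.
That amount (₹121,500) is divided into 3 shares of ₹40,500: Tobias and Odalys each take ₹40,500; Ilse's ₹40,500 share passes to Ilse's issue.
Ilse's share (₹40,500) passes entirely to Wren.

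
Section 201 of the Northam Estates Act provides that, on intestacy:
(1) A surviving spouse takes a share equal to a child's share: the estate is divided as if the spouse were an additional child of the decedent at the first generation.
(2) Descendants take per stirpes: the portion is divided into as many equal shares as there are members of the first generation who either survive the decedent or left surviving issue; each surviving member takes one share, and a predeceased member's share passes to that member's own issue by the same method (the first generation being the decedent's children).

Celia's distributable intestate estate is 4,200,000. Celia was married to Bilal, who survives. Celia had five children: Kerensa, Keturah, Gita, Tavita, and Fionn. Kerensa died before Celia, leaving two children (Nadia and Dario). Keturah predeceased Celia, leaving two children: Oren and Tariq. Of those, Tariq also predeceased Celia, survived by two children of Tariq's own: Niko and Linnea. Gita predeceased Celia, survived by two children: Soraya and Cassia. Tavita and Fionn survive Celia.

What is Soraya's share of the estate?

Soraya receives 350,000.

The spouse counts as an additional share at the children's level, so there are 6 primary shares of 700,000. Bilal takes one such share (700,000).
The children's combined portion (3,500,000) is divided into 5 shares of 700,000: Tavita and Fionn each take 700,000; Kerensa's 700,000 share passes to Kerensa's issue; Keturah's 700,000 share passes to Keturah's issue; Gita's 700,000 share passes to Gita's issue.
Kerensa's share (700,000) is divided into 2 shares of 350,000: Nadia and Dario each take 350,000.
Keturah's share (700,000) is divided into 2 shares of 350,000: Oren takes 350,000; Tariq's 350,000 share passes to Tariq's issue.
Tariq's share (350,000) is divided into 2 shares of 175,000: Niko and Linnea each take 175,000.
Gita's share (700,000) is divided into 2 shares of 350,000: Soraya and Cassia each take 350,000.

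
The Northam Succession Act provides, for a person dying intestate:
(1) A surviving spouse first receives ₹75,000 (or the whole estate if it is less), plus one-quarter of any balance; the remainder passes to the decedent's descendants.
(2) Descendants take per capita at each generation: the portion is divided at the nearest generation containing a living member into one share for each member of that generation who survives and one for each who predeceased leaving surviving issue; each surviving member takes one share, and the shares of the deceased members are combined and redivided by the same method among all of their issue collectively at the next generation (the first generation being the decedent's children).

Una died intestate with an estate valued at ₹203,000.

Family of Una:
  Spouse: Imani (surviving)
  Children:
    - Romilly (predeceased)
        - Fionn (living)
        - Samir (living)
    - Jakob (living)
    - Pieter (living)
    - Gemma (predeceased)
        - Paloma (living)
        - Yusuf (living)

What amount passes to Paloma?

Imani first takes ₹75,000, leaving a balance of ₹128,000. Imani then takes one-quarter of the balance (₹32,000), for a total of ₹107,000. The remaining ₹96,000 passes to the descendants.
The descendants' portion (₹96,000) is divided at the children's generation into 4 shares of ₹24,000. Jakob and Pieter each take ₹24,000. The 2 shares of the deceased (Romilly and Gemma) are combined into a pool of ₹48,000.
That pool (₹48,000) is divided at the grandchildren's generation equally among Fionn, Samir, Paloma, and Yusuf: ₹12,000 each.

Paloma receives ₹12,000.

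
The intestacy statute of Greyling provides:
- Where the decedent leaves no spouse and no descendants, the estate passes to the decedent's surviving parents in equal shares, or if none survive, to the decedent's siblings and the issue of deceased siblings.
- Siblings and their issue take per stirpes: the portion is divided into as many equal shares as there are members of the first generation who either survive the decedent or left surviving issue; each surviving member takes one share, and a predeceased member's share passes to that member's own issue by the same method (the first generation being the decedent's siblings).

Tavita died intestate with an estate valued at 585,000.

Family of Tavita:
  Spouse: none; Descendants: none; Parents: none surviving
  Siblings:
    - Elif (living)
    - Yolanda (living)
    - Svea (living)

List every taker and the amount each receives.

The entire 585,000 passes to the siblings and their issue.
That amount (585,000) is divided into 3 shares of 195,000: Elif, Yolanda, and Svea each take 195,000.

Elif: 195,000; Yolanda: 195,000; Svea: 195,000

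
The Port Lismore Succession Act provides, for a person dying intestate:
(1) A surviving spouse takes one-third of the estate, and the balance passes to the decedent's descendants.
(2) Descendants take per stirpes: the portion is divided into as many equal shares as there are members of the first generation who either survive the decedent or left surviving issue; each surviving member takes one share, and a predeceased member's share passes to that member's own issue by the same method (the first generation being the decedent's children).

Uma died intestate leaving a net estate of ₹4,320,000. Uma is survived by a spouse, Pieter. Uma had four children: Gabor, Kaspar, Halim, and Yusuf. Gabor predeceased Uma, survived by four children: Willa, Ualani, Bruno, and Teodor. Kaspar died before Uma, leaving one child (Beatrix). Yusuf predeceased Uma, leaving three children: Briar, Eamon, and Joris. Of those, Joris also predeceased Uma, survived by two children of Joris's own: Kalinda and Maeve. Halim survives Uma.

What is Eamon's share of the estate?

Pieter takes one-third of ₹4,320,000 = ₹1,440,000. The remaining ₹2,880,000 passes to the descendants.
The descendants' portion (₹2,880,000) is divided into 4 shares of ₹720,000: Halim takes ₹720,000; Gabor's ₹720,000 share passes to Gabor's issue; Kaspar's ₹720,000 share passes to Kaspar's issue; Yusuf's ₹720,000 share passes to Yusuf's issue.
Gabor's share (₹720,000) is divided into 4 shares of ₹180,000: Willa, Ualani, Bruno, and Teodor each take ₹180,000.
Kaspar's share (₹720,000) passes entirely to Beatrix.
Yusuf's share (₹720,000) is divided into 3 shares of ₹240,000: Briar and Eamon each take ₹240,000; Joris's ₹240,000 share passes to Joris's issue.
Joris's share (₹240,000) is divided into 2 shares of ₹120,000: Kalinda and Maeve each take ₹120,000.

Eamon receives ₹240,000.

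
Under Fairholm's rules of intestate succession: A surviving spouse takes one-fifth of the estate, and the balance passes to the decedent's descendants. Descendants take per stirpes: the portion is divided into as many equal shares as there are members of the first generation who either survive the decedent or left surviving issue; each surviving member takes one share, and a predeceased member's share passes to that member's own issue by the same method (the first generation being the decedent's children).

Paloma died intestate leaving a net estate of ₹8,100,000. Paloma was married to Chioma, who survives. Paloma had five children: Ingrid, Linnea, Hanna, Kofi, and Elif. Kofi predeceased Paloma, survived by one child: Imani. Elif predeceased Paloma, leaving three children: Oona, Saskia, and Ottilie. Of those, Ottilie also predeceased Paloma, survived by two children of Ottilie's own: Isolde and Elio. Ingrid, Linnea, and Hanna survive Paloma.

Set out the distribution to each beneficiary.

Chioma takes one-fifth of ₹8,100,000 = ₹1,620,000. The remaining ₹6,480,000 passes to the descendants.
The descendants' portion (₹6,480,000) is divided into 5 shares of ₹1,296,000: Ingrid, Linnea, and Hanna each take ₹1,296,000; Kofi's ₹1,296,000 share passes to Kofi's issue; Elif's ₹1,296,000 share passes to Elif's issue.
Kofi's share (₹1,296,000) passes entirely to Imani.
Elif's share (₹1,296,000) is divided into 3 shares of ₹432,000: Oona and Saskia each take ₹432,000; Ottilie's ₹432,000 share passes to Ottilie's issue.
Ottilie's share (₹432,000) is divided into 2 shares of ₹216,000: Isolde and Elio each take ₹216,000.

Chioma: ₹1,620,000; Ingrid: ₹1,296,000; Linnea: ₹1,296,000; Hanna: ₹1,296,000; Imani: ₹1,296,000; Oona: ₹432,000; Saskia: ₹432,000; Isolde: ₹216,000; Elio: ₹216,000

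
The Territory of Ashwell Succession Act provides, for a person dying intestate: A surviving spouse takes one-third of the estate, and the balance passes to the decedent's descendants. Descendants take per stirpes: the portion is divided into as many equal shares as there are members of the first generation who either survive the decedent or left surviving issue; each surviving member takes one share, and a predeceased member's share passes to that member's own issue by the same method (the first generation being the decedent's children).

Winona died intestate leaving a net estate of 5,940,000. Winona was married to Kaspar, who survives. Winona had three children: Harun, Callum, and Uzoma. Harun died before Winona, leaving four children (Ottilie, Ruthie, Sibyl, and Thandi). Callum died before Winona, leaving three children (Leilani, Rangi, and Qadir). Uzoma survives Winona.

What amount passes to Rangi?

Kaspar takes one-third of 5,940,000 = 1,980,000. The remaining 3,960,000 passes to the descendants.
The descendants' portion (3,960,000) is divided into 3 shares of 1,320,000: Uzoma takes 1,320,000; Harun's 1,320,000 share passes to Harun's issue; Callum's 1,320,000 share passes to Callum's issue.
Harun's share (1,320,000) is divided into 4 shares of 330,000: Ottilie, Ruthie, Sibyl, and Thandi each take 330,000.
Callum's share (1,320,000) is divided into 3 shares of 440,000: Leilani, Rangi, and Qadir each take 440,000.

Rangi receives 440,000.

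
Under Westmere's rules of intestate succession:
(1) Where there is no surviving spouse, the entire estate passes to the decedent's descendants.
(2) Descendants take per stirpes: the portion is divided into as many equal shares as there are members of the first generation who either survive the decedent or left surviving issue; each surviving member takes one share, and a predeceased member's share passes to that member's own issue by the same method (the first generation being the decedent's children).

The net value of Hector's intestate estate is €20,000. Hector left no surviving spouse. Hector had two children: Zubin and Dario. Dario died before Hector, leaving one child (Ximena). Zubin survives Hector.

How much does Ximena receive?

The entire €20,000 passes to the descendants.
That amount (€20,000) is divided into 2 shares of €10,000: Zubin takes €10,000; Dario's €10,000 share passes to Dario's issue.
Dario's share (€10,000) passes entirely to Ximena.

Ximena receives €10,000.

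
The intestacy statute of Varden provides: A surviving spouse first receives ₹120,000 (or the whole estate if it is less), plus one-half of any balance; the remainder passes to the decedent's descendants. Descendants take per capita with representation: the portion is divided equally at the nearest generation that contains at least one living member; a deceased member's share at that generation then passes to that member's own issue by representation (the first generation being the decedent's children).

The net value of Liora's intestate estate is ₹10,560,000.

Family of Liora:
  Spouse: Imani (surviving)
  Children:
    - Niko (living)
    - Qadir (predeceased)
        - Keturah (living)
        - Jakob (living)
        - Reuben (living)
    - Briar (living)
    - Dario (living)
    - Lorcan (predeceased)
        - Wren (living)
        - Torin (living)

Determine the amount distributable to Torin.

Imani first takes ₹120,000, leaving a balance of ₹10,440,000. Imani then takes one-half of the balance (₹5,220,000), for a total of ₹5,340,000. The remaining ₹5,220,000 passes to the descendants.
The descendants' portion (₹5,220,000) is divided into 5 shares of ₹1,044,000: Niko, Briar, and Dario each take ₹1,044,000; Qadir's ₹1,044,000 share passes to Qadir's issue; Lorcan's ₹1,044,000 share passes to Lorcan's issue.
Qadir's share (₹1,044,000) is divided into 3 shares of ₹348,000: Keturah, Jakob, and Reuben each take ₹348,000.
Lorcan's share (₹1,044,000) is divided into 2 shares of ₹522,000: Wren and Torin each take ₹522,000.

Torin receives ₹522,000.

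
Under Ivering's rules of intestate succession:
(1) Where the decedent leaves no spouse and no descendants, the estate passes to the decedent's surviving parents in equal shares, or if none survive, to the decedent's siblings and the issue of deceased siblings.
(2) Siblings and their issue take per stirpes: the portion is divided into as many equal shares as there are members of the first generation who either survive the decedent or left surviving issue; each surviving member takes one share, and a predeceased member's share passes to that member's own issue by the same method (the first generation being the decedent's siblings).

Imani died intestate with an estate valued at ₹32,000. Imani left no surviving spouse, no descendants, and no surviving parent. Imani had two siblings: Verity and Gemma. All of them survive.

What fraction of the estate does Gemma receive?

Gemma receives 1/2 of the estate.

The entire ₹32,000 passes to the siblings and their issue.
That amount (₹32,000) is divided into 2 shares of ₹16,000: Verity and Gemma each take ₹16,000.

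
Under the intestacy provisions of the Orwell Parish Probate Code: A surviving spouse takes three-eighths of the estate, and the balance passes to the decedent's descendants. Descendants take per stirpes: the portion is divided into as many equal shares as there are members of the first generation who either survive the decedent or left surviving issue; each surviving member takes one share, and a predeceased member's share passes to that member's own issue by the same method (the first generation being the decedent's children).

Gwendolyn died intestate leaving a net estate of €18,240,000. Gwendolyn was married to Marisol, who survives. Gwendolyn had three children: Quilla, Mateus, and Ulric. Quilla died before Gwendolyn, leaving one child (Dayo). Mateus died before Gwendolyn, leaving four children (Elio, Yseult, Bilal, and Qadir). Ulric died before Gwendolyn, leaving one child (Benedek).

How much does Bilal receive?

Marisol takes three-eighths of €18,240,000 = €6,840,000. The remaining €11,400,000 passes to the descendants.
The descendants' portion (€11,400,000) is divided into 3 shares of €3,800,000: Quilla's €3,800,000 share passes to Quilla's issue; Mateus's €3,800,000 share passes to Mateus's issue; Ulric's €3,800,000 share passes to Ulric's issue.
Quilla's share (€3,800,000) passes entirely to Dayo.
Mateus's share (€3,800,000) is divided into 4 shares of €950,000: Elio, Yseult, Bilal, and Qadir each take €950,000.
Ulric's share (€3,800,000) passes entirely to Benedek.

Bilal receives €950,000.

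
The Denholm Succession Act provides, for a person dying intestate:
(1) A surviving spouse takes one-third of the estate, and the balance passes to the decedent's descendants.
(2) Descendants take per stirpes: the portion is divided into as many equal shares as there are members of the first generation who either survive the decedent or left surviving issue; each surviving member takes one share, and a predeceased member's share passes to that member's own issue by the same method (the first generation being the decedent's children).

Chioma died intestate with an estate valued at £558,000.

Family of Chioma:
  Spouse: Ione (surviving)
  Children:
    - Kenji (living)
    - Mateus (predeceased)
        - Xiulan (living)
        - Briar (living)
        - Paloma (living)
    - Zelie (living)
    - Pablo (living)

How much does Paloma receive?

Paloma receives £31,000.

Ione takes one-third of £558,000 = £186,000. The remaining £372,000 passes to the descendants.
The descendants' portion (£372,000) is divided into 4 shares of £93,000: Kenji, Zelie, and Pablo each take £93,000; Mateus's £93,000 share passes to Mateus's issue.
Mateus's share (£93,000) is divided into 3 shares of £31,000: Xiulan, Briar, and Paloma each take £31,000.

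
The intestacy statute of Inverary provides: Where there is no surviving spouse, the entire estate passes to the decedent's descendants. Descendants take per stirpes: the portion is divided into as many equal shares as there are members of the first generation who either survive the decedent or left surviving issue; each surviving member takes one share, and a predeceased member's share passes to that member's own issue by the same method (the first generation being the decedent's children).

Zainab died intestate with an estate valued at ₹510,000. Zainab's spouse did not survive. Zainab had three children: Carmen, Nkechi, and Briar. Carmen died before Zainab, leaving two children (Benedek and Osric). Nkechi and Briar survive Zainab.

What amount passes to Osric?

The entire ₹510,000 passes to the descendants.
That amount (₹510,000) is divided into 3 shares of ₹170,000: Nkechi and Briar each take ₹170,000; Carmen's ₹170,000 share passes to Carmen's issue.
Carmen's share (₹170,000) is divided into 2 shares of ₹85,000: Benedek and Osric each take ₹85,000.

Osric receives ₹85,000.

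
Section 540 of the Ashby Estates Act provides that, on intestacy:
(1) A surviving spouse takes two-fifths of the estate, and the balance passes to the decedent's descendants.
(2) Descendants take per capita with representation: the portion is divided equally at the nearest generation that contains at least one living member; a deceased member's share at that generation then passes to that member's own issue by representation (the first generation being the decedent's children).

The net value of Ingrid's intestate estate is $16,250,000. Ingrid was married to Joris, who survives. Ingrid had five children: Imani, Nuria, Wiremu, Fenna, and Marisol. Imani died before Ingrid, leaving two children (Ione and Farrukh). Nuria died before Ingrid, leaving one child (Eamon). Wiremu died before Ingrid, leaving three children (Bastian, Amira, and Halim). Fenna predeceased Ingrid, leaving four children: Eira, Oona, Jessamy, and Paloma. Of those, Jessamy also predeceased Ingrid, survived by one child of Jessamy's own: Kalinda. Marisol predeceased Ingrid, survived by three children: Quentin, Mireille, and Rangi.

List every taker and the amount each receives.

Joris: $6,500,000; Ione: $750,000; Farrukh: $750,000; Eamon: $750,000; Bastian: $750,000; Amira: $750,000; Halim: $750,000; Eira: $750,000; Oona: $750,000; Kalinda: $750,000; Paloma: $750,000; Quentin: $750,000; Mireille: $750,000; Rangi: $750,000

Joris takes two-fifths of $16,250,000 = $6,500,000. The remaining $9,750,000 passes to the descendants.
No child survives, so the initial division is made at the grandchildren's generation.
The descendants' portion ($9,750,000) is divided into 13 shares of $750,000: Ione, Farrukh, Eamon, Bastian, Amira, Halim, Eira, Oona, Paloma, Quentin, Mireille, and Rangi each take $750,000; Jessamy's $750,000 share passes to Jessamy's issue.
Jessamy's share ($750,000) passes entirely to Kalinda.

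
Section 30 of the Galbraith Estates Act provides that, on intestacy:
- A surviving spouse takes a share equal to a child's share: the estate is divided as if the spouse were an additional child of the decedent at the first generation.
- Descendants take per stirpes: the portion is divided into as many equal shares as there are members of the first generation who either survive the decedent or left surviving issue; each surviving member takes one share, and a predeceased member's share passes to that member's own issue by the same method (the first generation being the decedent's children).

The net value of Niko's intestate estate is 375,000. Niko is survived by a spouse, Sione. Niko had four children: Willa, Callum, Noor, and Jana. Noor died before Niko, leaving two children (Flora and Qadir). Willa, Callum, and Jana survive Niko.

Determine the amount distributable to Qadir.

The spouse counts as an additional share at the children's level, so there are 5 primary shares of 75,000. Sione takes one such share (75,000).
The children's combined portion (300,000) is divided into 4 shares of 75,000: Willa, Callum, and Jana each take 75,000; Noor's 75,000 share passes to Noor's issue.
Noor's share (75,000) is divided into 2 shares of 37,500: Flora and Qadir each take 37,500.

Qadir receives 37,500.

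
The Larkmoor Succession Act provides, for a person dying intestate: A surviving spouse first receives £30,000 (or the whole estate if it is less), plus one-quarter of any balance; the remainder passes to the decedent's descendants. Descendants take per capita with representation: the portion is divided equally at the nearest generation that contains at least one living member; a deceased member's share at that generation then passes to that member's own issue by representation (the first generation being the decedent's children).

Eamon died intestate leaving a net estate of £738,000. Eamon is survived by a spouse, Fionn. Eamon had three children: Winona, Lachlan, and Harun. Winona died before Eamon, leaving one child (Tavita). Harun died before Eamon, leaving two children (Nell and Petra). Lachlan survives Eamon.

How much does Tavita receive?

Tavita receives £177,000.

Fionn first takes £30,000, leaving a balance of £708,000. Fionn then takes one-quarter of the balance (£177,000), for a total of £207,000. The remaining £531,000 passes to the descendants.
The descendants' portion (£531,000) is divided into 3 shares of £177,000: Lachlan takes £177,000; Winona's £177,000 share passes to Winona's issue; Harun's £177,000 share passes to Harun's issue.
Winona's share (£177,000) passes entirely to Tavita.
Harun's share (£177,000) is divided into 2 shares of £88,500: Nell and Petra each take £88,500.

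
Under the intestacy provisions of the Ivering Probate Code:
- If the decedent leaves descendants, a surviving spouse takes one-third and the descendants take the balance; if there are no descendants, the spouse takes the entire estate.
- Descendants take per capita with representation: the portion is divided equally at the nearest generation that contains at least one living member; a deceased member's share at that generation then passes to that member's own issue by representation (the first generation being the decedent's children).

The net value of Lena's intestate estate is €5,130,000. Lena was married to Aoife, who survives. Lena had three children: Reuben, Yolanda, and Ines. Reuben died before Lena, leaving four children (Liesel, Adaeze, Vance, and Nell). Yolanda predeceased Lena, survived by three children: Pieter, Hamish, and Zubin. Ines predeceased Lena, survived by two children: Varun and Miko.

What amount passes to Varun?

Aoife takes one-third of €5,130,000 = €1,710,000. The remaining €3,420,000 passes to the descendants.
No child survives, so the initial division is made at the grandchildren's generation.
The descendants' portion (€3,420,000) is divided into 9 shares of €380,000: Liesel, Adaeze, Vance, Nell, Pieter, Hamish, Zubin, Varun, and Miko each take €380,000.

Varun receives €380,000.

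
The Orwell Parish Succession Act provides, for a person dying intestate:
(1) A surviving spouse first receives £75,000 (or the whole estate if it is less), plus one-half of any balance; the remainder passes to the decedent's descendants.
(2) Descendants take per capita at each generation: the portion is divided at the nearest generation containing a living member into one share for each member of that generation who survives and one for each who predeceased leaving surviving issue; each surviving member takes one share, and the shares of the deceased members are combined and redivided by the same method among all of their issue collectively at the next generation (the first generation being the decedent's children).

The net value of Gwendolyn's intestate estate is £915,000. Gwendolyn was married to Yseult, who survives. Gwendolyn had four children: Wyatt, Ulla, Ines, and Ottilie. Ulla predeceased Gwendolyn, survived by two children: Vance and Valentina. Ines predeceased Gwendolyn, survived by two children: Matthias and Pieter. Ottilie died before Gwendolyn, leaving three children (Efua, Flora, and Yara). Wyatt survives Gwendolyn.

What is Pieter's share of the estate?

Pieter receives £45,000.

Yseult first takes £75,000, leaving a balance of £840,000. Yseult then takes one-half of the balance (£420,000), for a total of £495,000. The remaining £420,000 passes to the descendants.
The descendants' portion (£420,000) is divided at the children's generation into 4 shares of £105,000. Wyatt takes £105,000. The 3 shares of the deceased (Ulla, Ines, and Ottilie) are combined into a pool of £315,000.
That pool (£315,000) is divided at the grandchildren's generation equally among Vance, Valentina, Matthias, Pieter, Efua, Flora, and Yara: £45,000 each.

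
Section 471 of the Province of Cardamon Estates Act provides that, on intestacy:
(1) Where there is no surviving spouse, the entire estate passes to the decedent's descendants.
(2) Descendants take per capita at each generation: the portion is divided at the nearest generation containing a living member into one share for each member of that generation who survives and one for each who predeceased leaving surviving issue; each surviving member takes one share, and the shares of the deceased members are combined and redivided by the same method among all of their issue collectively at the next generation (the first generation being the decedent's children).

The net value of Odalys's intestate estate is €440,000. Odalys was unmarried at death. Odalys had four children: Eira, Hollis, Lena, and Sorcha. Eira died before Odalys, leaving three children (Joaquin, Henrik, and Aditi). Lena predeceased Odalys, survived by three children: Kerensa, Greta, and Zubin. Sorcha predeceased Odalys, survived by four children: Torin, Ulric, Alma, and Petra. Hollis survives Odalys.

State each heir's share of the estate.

The entire €440,000 passes to the descendants.
That amount (€440,000) is divided at the children's generation into 4 shares of €110,000. Hollis takes €110,000. The 3 shares of the deceased (Eira, Lena, and Sorcha) are combined into a pool of €330,000.
That pool (€330,000) is divided at the grandchildren's generation equally among Joaquin, Henrik, Aditi, Kerensa, Greta, Zubin, Torin, Ulric, Alma, and Petra: €33,000 each.

Joaquin: €33,000; Henrik: €33,000; Aditi: €33,000; Hollis: €110,000; Kerensa: €33,000; Greta: €33,000; Zubin: €33,000; Torin: €33,000; Ulric: €33,000; Alma: €33,000; Petra: €33,000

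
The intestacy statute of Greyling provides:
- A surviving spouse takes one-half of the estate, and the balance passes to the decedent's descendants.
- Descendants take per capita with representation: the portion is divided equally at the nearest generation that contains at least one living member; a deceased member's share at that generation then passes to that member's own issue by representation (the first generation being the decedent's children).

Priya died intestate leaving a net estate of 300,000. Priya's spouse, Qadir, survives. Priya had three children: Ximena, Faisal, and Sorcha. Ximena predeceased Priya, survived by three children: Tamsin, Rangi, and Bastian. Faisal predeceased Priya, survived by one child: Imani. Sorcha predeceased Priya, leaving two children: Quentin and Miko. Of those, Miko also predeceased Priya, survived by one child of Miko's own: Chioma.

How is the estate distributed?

Qadir: 150,000; Tamsin: 25,000; Rangi: 25,000; Bastian: 25,000; Imani: 25,000; Quentin: 25,000; Chioma: 25,000

Qadir takes one-half of 300,000 = 150,000. The remaining 150,000 passes to the descendants.
No child survives, so the initial division is made at the grandchildren's generation.
The descendants' portion (150,000) is divided into 6 shares of 25,000: Tamsin, Rangi, Bastian, Imani, and Quentin each take 25,000; Miko's 25,000 share passes to Miko's issue.
Miko's share (25,000) passes entirely to Chioma.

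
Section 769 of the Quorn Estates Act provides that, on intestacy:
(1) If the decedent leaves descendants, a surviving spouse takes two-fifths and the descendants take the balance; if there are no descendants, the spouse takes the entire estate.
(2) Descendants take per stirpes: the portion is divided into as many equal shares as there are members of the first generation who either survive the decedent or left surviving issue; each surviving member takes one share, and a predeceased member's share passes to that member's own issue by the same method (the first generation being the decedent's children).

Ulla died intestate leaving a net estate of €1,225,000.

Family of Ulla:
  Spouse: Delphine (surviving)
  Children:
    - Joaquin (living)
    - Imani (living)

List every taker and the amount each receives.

Delphine takes two-fifths of €1,225,000 = €490,000. The remaining €735,000 passes to the descendants.
The descendants' portion (€735,000) is divided into 2 shares of €367,500: Joaquin and Imani each take €367,500.

Delphine: €490,000; Joaquin: €367,500; Imani: €367,500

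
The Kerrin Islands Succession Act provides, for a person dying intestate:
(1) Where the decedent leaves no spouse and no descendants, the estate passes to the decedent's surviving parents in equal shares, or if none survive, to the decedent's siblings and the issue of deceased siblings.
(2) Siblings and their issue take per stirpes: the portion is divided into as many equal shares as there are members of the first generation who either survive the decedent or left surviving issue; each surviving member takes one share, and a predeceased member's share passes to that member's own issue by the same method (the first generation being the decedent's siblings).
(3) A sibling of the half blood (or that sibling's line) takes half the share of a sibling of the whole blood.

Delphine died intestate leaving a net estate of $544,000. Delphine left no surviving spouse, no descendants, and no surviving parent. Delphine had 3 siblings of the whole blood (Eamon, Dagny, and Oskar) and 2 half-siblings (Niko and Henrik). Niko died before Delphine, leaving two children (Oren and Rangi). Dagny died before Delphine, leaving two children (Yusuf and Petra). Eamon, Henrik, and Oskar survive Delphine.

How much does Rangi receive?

The entire $544,000 passes to the siblings and their issue.
Counting each half-blood sibling's line as half a unit, there are 4 units in $544,000, so one unit is $136,000. Whole-blood lines (Eamon, Dagny, and Oskar) take $136,000 each; half-blood lines (Niko and Henrik) take $68,000 each.
Niko's share ($68,000) is divided into 2 shares of $34,000: Oren and Rangi each take $34,000.
Dagny's share ($136,000) is divided into 2 shares of $68,000: Yusuf and Petra each take $68,000.

Rangi receives $34,000.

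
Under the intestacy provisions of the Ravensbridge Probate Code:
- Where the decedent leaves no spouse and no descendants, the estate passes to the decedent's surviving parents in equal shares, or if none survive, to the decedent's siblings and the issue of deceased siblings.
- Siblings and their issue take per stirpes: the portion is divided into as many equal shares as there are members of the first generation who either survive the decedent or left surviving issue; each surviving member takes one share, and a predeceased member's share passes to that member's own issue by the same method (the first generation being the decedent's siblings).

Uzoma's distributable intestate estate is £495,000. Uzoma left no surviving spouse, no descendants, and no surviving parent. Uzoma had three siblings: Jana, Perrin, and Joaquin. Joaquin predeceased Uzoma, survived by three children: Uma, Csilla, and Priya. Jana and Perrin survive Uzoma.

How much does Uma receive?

Uma receives £55,000.

The entire £495,000 passes to the siblings and their issue.
That amount (£495,000) is divided into 3 shares of £165,000: Jana and Perrin each take £165,000; Joaquin's £165,000 share passes to Joaquin's issue.
Joaquin's share (£165,000) is divided into 3 shares of £55,000: Uma, Csilla, and Priya each take £55,000.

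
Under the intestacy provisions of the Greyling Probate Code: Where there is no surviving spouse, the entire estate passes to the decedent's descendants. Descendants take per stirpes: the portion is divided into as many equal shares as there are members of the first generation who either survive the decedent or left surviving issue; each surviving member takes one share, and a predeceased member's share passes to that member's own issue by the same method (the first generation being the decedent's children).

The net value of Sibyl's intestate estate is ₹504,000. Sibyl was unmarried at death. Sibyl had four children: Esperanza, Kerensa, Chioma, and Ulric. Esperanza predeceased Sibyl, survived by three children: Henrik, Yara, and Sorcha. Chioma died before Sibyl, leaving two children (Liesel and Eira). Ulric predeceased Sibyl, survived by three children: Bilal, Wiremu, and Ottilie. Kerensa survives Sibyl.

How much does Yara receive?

The entire ₹504,000 passes to the descendants.
That amount (₹504,000) is divided into 4 shares of ₹126,000: Kerensa takes ₹126,000; Esperanza's ₹126,000 share passes to Esperanza's issue; Chioma's ₹126,000 share passes to Chioma's issue; Ulric's ₹126,000 share passes to Ulric's issue.
Esperanza's share (₹126,000) is divided into 3 shares of ₹42,000: Henrik, Yara, and Sorcha each take ₹42,000.
Chioma's share (₹126,000) is divided into 2 shares of ₹63,000: Liesel and Eira each take ₹63,000.
Ulric's share (₹126,000) is divided into 3 shares of ₹42,000: Bilal, Wiremu, and Ottilie each take ₹42,000.

Yara receives ₹42,000.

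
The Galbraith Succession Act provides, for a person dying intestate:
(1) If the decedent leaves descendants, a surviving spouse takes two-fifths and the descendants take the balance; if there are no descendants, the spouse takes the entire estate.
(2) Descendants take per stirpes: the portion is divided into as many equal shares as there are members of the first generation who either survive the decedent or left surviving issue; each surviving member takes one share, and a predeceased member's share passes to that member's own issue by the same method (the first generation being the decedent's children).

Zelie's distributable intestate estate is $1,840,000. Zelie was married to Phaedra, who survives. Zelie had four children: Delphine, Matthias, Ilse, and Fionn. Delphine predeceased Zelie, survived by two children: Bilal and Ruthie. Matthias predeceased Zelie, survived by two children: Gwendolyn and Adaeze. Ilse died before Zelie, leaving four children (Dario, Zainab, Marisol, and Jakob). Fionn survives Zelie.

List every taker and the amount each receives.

Phaedra takes two-fifths of $1,840,000 = $736,000. The remaining $1,104,000 passes to the descendants.
The descendants' portion ($1,104,000) is divided into 4 shares of $276,000: Fionn takes $276,000; Delphine's $276,000 share passes to Delphine's issue; Matthias's $276,000 share passes to Matthias's issue; Ilse's $276,000 share passes to Ilse's issue.
Delphine's share ($276,000) is divided into 2 shares of $138,000: Bilal and Ruthie each take $138,000.
Matthias's share ($276,000) is divided into 2 shares of $138,000: Gwendolyn and Adaeze each take $138,000.
Ilse's share ($276,000) is divided into 4 shares of $69,000: Dario, Zainab, Marisol, and Jakob each take $69,000.

Phaedra: $736,000; Bilal: $138,000; Ruthie: $138,000; Gwendolyn: $138,000; Adaeze: $138,000; Dario: $69,000; Zainab: $69,000; Marisol: $69,000; Jakob: $69,000; Fionn: $276,000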